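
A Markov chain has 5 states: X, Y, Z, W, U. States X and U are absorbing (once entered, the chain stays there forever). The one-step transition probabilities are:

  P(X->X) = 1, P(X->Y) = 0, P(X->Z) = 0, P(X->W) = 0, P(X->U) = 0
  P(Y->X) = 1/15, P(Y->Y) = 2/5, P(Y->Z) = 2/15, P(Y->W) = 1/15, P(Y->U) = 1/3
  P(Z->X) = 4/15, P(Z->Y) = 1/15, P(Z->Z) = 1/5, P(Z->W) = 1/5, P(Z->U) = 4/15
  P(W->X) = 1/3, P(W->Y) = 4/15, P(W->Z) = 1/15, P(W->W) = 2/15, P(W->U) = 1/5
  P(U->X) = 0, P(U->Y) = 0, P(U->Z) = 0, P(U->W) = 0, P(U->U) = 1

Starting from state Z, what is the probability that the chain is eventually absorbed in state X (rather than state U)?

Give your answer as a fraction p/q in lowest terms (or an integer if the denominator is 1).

Let a_i = P(absorbed in X | start in state i).
Boundary conditions: a_X = 1, a_U = 0.
For each transient state i, a_i = sum_j P(i->j) * a_j:
  a_Y = 1/15*a_X + 2/5*a_Y + 2/15*a_Z + 1/15*a_W + 1/3*a_U
  a_Z = 4/15*a_X + 1/15*a_Y + 1/5*a_Z + 1/5*a_W + 4/15*a_U
  a_W = 1/3*a_X + 4/15*a_Y + 1/15*a_Z + 2/15*a_W + 1/5*a_U

Substituting a_X = 1 and a_U = 0, rearrange to (I - Q) a = r where r[i] = P(i -> X):
  [3/5, -2/15, -1/15] . (a_Y, a_Z, a_W) = 1/15
  [-1/15, 4/5, -1/5] . (a_Y, a_Z, a_W) = 4/15
  [-4/15, -1/15, 13/15] . (a_Y, a_Z, a_W) = 1/3

Solving yields:
  a_Y = 39/142
  a_Z = 617/1278
  a_W = 647/1278

Starting state is Z, so the absorption probability is a_Z = 617/1278.

Answer: 617/1278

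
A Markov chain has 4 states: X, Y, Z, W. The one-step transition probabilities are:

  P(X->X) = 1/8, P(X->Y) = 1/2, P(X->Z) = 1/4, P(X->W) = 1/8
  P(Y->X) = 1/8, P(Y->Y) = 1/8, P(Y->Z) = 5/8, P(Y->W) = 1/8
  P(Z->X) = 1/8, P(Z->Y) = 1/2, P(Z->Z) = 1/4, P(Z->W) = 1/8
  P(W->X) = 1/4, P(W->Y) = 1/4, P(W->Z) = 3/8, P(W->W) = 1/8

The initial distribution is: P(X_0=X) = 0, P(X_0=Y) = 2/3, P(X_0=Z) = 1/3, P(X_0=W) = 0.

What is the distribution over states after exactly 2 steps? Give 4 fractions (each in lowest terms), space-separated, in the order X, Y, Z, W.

Propagating the distribution step by step (d_{t+1} = d_t * P):
d_0 = (X=0, Y=2/3, Z=1/3, W=0)
  d_1[X] = 0*1/8 + 2/3*1/8 + 1/3*1/8 + 0*1/4 = 1/8
  d_1[Y] = 0*1/2 + 2/3*1/8 + 1/3*1/2 + 0*1/4 = 1/4
  d_1[Z] = 0*1/4 + 2/3*5/8 + 1/3*1/4 + 0*3/8 = 1/2
  d_1[W] = 0*1/8 + 2/3*1/8 + 1/3*1/8 + 0*1/8 = 1/8
d_1 = (X=1/8, Y=1/4, Z=1/2, W=1/8)
  d_2[X] = 1/8*1/8 + 1/4*1/8 + 1/2*1/8 + 1/8*1/4 = 9/64
  d_2[Y] = 1/8*1/2 + 1/4*1/8 + 1/2*1/2 + 1/8*1/4 = 3/8
  d_2[Z] = 1/8*1/4 + 1/4*5/8 + 1/2*1/4 + 1/8*3/8 = 23/64
  d_2[W] = 1/8*1/8 + 1/4*1/8 + 1/2*1/8 + 1/8*1/8 = 1/8
d_2 = (X=9/64, Y=3/8, Z=23/64, W=1/8)

Answer: 9/64 3/8 23/64 1/8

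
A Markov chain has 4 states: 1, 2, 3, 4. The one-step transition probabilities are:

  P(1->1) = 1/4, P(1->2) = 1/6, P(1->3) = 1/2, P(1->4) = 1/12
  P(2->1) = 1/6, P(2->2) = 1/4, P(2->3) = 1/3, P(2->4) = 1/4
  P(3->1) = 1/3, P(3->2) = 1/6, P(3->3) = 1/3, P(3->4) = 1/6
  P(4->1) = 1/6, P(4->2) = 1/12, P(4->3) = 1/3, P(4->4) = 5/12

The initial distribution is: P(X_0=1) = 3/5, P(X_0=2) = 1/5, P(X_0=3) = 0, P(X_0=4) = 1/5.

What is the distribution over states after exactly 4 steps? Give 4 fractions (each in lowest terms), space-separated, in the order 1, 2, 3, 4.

Answer: 25937/103680 3373/20736 6479/17280 5501/25920

Derivation:
Propagating the distribution step by step (d_{t+1} = d_t * P):
d_0 = (1=3/5, 2=1/5, 3=0, 4=1/5)
  d_1[1] = 3/5*1/4 + 1/5*1/6 + 0*1/3 + 1/5*1/6 = 13/60
  d_1[2] = 3/5*1/6 + 1/5*1/4 + 0*1/6 + 1/5*1/12 = 1/6
  d_1[3] = 3/5*1/2 + 1/5*1/3 + 0*1/3 + 1/5*1/3 = 13/30
  d_1[4] = 3/5*1/12 + 1/5*1/4 + 0*1/6 + 1/5*5/12 = 11/60
d_1 = (1=13/60, 2=1/6, 3=13/30, 4=11/60)
  d_2[1] = 13/60*1/4 + 1/6*1/6 + 13/30*1/3 + 11/60*1/6 = 37/144
  d_2[2] = 13/60*1/6 + 1/6*1/4 + 13/30*1/6 + 11/60*1/12 = 119/720
  d_2[3] = 13/60*1/2 + 1/6*1/3 + 13/30*1/3 + 11/60*1/3 = 133/360
  d_2[4] = 13/60*1/12 + 1/6*1/4 + 13/30*1/6 + 11/60*5/12 = 5/24
d_2 = (1=37/144, 2=119/720, 3=133/360, 4=5/24)
  d_3[1] = 37/144*1/4 + 119/720*1/6 + 133/360*1/3 + 5/24*1/6 = 719/2880
  d_3[2] = 37/144*1/6 + 119/720*1/4 + 133/360*1/6 + 5/24*1/12 = 1409/8640
  d_3[3] = 37/144*1/2 + 119/720*1/3 + 133/360*1/3 + 5/24*1/3 = 325/864
  d_3[4] = 37/144*1/12 + 119/720*1/4 + 133/360*1/6 + 5/24*5/12 = 19/90
d_3 = (1=719/2880, 2=1409/8640, 3=325/864, 4=19/90)
  d_4[1] = 719/2880*1/4 + 1409/8640*1/6 + 325/864*1/3 + 19/90*1/6 = 25937/103680
  d_4[2] = 719/2880*1/6 + 1409/8640*1/4 + 325/864*1/6 + 19/90*1/12 = 3373/20736
  d_4[3] = 719/2880*1/2 + 1409/8640*1/3 + 325/864*1/3 + 19/90*1/3 = 6479/17280
  d_4[4] = 719/2880*1/12 + 1409/8640*1/4 + 325/864*1/6 + 19/90*5/12 = 5501/25920
d_4 = (1=25937/103680, 2=3373/20736, 3=6479/17280, 4=5501/25920)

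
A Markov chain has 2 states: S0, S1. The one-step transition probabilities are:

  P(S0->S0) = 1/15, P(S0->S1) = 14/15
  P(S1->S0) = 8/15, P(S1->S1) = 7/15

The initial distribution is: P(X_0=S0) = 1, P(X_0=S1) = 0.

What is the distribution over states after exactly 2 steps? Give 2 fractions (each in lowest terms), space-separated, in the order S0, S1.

Answer: 113/225 112/225

Derivation:
Propagating the distribution step by step (d_{t+1} = d_t * P):
d_0 = (S0=1, S1=0)
  d_1[S0] = 1*1/15 + 0*8/15 = 1/15
  d_1[S1] = 1*14/15 + 0*7/15 = 14/15
d_1 = (S0=1/15, S1=14/15)
  d_2[S0] = 1/15*1/15 + 14/15*8/15 = 113/225
  d_2[S1] = 1/15*14/15 + 14/15*7/15 = 112/225
d_2 = (S0=113/225, S1=112/225)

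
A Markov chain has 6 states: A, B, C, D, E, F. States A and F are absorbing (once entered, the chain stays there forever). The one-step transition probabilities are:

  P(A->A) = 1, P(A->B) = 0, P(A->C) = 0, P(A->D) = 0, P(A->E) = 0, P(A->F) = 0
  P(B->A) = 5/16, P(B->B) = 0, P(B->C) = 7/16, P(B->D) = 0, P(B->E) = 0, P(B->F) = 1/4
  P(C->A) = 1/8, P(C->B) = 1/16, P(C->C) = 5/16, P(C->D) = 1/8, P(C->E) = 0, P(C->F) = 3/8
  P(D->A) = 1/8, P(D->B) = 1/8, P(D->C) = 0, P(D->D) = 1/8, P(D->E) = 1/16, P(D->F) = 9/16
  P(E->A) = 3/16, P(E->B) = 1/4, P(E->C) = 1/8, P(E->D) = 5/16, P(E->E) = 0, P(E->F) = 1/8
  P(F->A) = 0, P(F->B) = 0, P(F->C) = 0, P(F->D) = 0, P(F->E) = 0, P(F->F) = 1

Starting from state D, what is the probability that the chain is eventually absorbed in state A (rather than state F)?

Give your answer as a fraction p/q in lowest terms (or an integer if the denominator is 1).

Let a_i = P(absorbed in A | start in state i).
Boundary conditions: a_A = 1, a_F = 0.
For each transient state i, a_i = sum_j P(i->j) * a_j:
  a_B = 5/16*a_A + 0*a_B + 7/16*a_C + 0*a_D + 0*a_E + 1/4*a_F
  a_C = 1/8*a_A + 1/16*a_B + 5/16*a_C + 1/8*a_D + 0*a_E + 3/8*a_F
  a_D = 1/8*a_A + 1/8*a_B + 0*a_C + 1/8*a_D + 1/16*a_E + 9/16*a_F
  a_E = 3/16*a_A + 1/4*a_B + 1/8*a_C + 5/16*a_D + 0*a_E + 1/8*a_F

Substituting a_A = 1 and a_F = 0, rearrange to (I - Q) a = r where r[i] = P(i -> A):
  [1, -7/16, 0, 0] . (a_B, a_C, a_D, a_E) = 5/16
  [-1/16, 11/16, -1/8, 0] . (a_B, a_C, a_D, a_E) = 1/8
  [-1/8, 0, 7/8, -1/16] . (a_B, a_C, a_D, a_E) = 1/8
  [-1/4, -1/8, -5/16, 1] . (a_B, a_C, a_D, a_E) = 3/16

Solving yields:
  a_B = 15581/36443
  a_C = 9583/36443
  a_D = 8473/36443
  a_E = 14574/36443

Starting state is D, so the absorption probability is a_D = 8473/36443.

Answer: 8473/36443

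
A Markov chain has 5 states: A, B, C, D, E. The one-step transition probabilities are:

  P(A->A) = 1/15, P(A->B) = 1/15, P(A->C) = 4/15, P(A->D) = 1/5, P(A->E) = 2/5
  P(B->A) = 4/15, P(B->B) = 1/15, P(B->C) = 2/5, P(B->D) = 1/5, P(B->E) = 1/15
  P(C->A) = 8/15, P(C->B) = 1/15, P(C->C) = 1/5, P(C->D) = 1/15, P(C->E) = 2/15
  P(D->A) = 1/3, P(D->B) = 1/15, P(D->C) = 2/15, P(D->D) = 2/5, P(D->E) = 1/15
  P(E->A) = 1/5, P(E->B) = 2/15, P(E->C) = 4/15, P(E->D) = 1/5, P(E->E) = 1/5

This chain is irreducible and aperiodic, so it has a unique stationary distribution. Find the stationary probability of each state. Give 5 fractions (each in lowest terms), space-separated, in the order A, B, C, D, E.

Answer: 889/3236 259/3236 189/809 683/3236 649/3236

Derivation:
The stationary distribution satisfies pi = pi * P, i.e.:
  pi_A = 1/15*pi_A + 4/15*pi_B + 8/15*pi_C + 1/3*pi_D + 1/5*pi_E
  pi_B = 1/15*pi_A + 1/15*pi_B + 1/15*pi_C + 1/15*pi_D + 2/15*pi_E
  pi_C = 4/15*pi_A + 2/5*pi_B + 1/5*pi_C + 2/15*pi_D + 4/15*pi_E
  pi_D = 1/5*pi_A + 1/5*pi_B + 1/15*pi_C + 2/5*pi_D + 1/5*pi_E
  pi_E = 2/5*pi_A + 1/15*pi_B + 2/15*pi_C + 1/15*pi_D + 1/5*pi_E
with normalization: pi_A + pi_B + pi_C + pi_D + pi_E = 1.

Using the first 4 balance equations plus normalization, the linear system A*pi = b is:
  [-14/15, 4/15, 8/15, 1/3, 1/5] . pi = 0
  [1/15, -14/15, 1/15, 1/15, 2/15] . pi = 0
  [4/15, 2/5, -4/5, 2/15, 4/15] . pi = 0
  [1/5, 1/5, 1/15, -3/5, 1/5] . pi = 0
  [1, 1, 1, 1, 1] . pi = 1

Solving yields:
  pi_A = 889/3236
  pi_B = 259/3236
  pi_C = 189/809
  pi_D = 683/3236
  pi_E = 649/3236

Verification (pi * P):
  889/3236*1/15 + 259/3236*4/15 + 189/809*8/15 + 683/3236*1/3 + 649/3236*1/5 = 889/3236 = pi_A  (ok)
  889/3236*1/15 + 259/3236*1/15 + 189/809*1/15 + 683/3236*1/15 + 649/3236*2/15 = 259/3236 = pi_B  (ok)
  889/3236*4/15 + 259/3236*2/5 + 189/809*1/5 + 683/3236*2/15 + 649/3236*4/15 = 189/809 = pi_C  (ok)
  889/3236*1/5 + 259/3236*1/5 + 189/809*1/15 + 683/3236*2/5 + 649/3236*1/5 = 683/3236 = pi_D  (ok)
  889/3236*2/5 + 259/3236*1/15 + 189/809*2/15 + 683/3236*1/15 + 649/3236*1/5 = 649/3236 = pi_E  (ok)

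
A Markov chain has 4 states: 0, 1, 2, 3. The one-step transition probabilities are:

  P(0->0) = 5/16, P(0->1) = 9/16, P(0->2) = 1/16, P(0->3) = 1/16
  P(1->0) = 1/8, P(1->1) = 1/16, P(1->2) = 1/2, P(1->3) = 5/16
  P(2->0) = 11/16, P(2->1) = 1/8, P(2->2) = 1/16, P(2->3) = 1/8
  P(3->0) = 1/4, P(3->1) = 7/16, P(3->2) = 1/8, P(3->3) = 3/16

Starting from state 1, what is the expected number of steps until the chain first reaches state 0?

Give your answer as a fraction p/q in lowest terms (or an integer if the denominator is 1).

Let h_i = expected steps to first reach 0 from state i.
Boundary: h_0 = 0.
First-step equations for the other states:
  h_1 = 1 + 1/8*h_0 + 1/16*h_1 + 1/2*h_2 + 5/16*h_3
  h_2 = 1 + 11/16*h_0 + 1/8*h_1 + 1/16*h_2 + 1/8*h_3
  h_3 = 1 + 1/4*h_0 + 7/16*h_1 + 1/8*h_2 + 3/16*h_3

Substituting h_0 = 0 and rearranging gives the linear system (I - Q) h = 1:
  [15/16, -1/2, -5/16] . (h_1, h_2, h_3) = 1
  [-1/8, 15/16, -1/8] . (h_1, h_2, h_3) = 1
  [-7/16, -1/8, 13/16] . (h_1, h_2, h_3) = 1

Solving yields:
  h_1 = 396/125
  h_2 = 48/25
  h_3 = 404/125

Starting state is 1, so the expected hitting time is h_1 = 396/125.

Answer: 396/125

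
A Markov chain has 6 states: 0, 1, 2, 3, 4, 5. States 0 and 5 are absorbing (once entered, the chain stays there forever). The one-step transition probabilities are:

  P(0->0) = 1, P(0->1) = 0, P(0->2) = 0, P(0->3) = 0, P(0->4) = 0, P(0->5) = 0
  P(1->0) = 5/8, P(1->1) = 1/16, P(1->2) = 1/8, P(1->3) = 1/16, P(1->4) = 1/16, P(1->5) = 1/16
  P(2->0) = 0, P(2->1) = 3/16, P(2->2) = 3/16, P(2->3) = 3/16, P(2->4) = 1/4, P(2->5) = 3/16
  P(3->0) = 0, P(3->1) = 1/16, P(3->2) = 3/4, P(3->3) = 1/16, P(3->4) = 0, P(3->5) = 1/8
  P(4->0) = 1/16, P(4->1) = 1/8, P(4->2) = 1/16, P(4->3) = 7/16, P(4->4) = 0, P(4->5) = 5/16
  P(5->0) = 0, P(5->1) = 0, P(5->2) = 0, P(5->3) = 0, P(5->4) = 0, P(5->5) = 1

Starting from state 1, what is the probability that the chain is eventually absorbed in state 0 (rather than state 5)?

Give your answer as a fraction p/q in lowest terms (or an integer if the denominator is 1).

Answer: 7269/9601

Derivation:
Let a_i = P(absorbed in 0 | start in state i).
Boundary conditions: a_0 = 1, a_5 = 0.
For each transient state i, a_i = sum_j P(i->j) * a_j:
  a_1 = 5/8*a_0 + 1/16*a_1 + 1/8*a_2 + 1/16*a_3 + 1/16*a_4 + 1/16*a_5
  a_2 = 0*a_0 + 3/16*a_1 + 3/16*a_2 + 3/16*a_3 + 1/4*a_4 + 3/16*a_5
  a_3 = 0*a_0 + 1/16*a_1 + 3/4*a_2 + 1/16*a_3 + 0*a_4 + 1/8*a_5
  a_4 = 1/16*a_0 + 1/8*a_1 + 1/16*a_2 + 7/16*a_3 + 0*a_4 + 5/16*a_5

Substituting a_0 = 1 and a_5 = 0, rearrange to (I - Q) a = r where r[i] = P(i -> 0):
  [15/16, -1/8, -1/16, -1/16] . (a_1, a_2, a_3, a_4) = 5/8
  [-3/16, 13/16, -3/16, -1/4] . (a_1, a_2, a_3, a_4) = 0
  [-1/16, -3/4, 15/16, 0] . (a_1, a_2, a_3, a_4) = 0
  [-1/8, -1/16, -7/16, 1] . (a_1, a_2, a_3, a_4) = 1/16

Solving yields:
  a_1 = 7269/9601
  a_2 = 3368/9601
  a_3 = 3179/9601
  a_4 = 3110/9601

Starting state is 1, so the absorption probability is a_1 = 7269/9601.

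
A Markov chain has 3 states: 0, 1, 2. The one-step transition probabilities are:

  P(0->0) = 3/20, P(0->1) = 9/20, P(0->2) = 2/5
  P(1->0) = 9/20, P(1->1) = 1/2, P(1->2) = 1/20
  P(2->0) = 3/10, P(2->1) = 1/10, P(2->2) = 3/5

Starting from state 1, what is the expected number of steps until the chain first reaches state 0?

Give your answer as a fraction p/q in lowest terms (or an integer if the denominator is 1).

Answer: 30/13

Derivation:
Let h_i = expected steps to first reach 0 from state i.
Boundary: h_0 = 0.
First-step equations for the other states:
  h_1 = 1 + 9/20*h_0 + 1/2*h_1 + 1/20*h_2
  h_2 = 1 + 3/10*h_0 + 1/10*h_1 + 3/5*h_2

Substituting h_0 = 0 and rearranging gives the linear system (I - Q) h = 1:
  [1/2, -1/20] . (h_1, h_2) = 1
  [-1/10, 2/5] . (h_1, h_2) = 1

Solving yields:
  h_1 = 30/13
  h_2 = 40/13

Starting state is 1, so the expected hitting time is h_1 = 30/13.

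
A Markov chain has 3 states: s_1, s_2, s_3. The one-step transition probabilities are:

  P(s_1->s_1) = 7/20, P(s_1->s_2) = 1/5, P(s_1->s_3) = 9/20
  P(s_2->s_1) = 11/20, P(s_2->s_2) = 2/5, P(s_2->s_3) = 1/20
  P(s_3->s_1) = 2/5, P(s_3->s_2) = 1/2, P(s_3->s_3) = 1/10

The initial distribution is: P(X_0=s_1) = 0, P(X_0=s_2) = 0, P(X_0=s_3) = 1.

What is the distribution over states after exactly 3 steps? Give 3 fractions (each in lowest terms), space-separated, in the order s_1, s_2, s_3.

Answer: 1707/4000 661/2000 971/4000

Derivation:
Propagating the distribution step by step (d_{t+1} = d_t * P):
d_0 = (s_1=0, s_2=0, s_3=1)
  d_1[s_1] = 0*7/20 + 0*11/20 + 1*2/5 = 2/5
  d_1[s_2] = 0*1/5 + 0*2/5 + 1*1/2 = 1/2
  d_1[s_3] = 0*9/20 + 0*1/20 + 1*1/10 = 1/10
d_1 = (s_1=2/5, s_2=1/2, s_3=1/10)
  d_2[s_1] = 2/5*7/20 + 1/2*11/20 + 1/10*2/5 = 91/200
  d_2[s_2] = 2/5*1/5 + 1/2*2/5 + 1/10*1/2 = 33/100
  d_2[s_3] = 2/5*9/20 + 1/2*1/20 + 1/10*1/10 = 43/200
d_2 = (s_1=91/200, s_2=33/100, s_3=43/200)
  d_3[s_1] = 91/200*7/20 + 33/100*11/20 + 43/200*2/5 = 1707/4000
  d_3[s_2] = 91/200*1/5 + 33/100*2/5 + 43/200*1/2 = 661/2000
  d_3[s_3] = 91/200*9/20 + 33/100*1/20 + 43/200*1/10 = 971/4000
d_3 = (s_1=1707/4000, s_2=661/2000, s_3=971/4000)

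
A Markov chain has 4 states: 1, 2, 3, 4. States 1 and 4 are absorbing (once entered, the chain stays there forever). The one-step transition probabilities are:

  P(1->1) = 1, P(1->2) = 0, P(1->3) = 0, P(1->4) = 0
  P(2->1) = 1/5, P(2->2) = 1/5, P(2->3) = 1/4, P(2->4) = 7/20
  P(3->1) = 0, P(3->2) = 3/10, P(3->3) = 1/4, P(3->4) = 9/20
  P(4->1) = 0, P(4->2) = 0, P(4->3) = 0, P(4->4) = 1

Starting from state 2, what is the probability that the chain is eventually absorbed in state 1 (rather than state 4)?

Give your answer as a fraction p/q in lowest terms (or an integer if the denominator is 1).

Let a_i = P(absorbed in 1 | start in state i).
Boundary conditions: a_1 = 1, a_4 = 0.
For each transient state i, a_i = sum_j P(i->j) * a_j:
  a_2 = 1/5*a_1 + 1/5*a_2 + 1/4*a_3 + 7/20*a_4
  a_3 = 0*a_1 + 3/10*a_2 + 1/4*a_3 + 9/20*a_4

Substituting a_1 = 1 and a_4 = 0, rearrange to (I - Q) a = r where r[i] = P(i -> 1):
  [4/5, -1/4] . (a_2, a_3) = 1/5
  [-3/10, 3/4] . (a_2, a_3) = 0

Solving yields:
  a_2 = 2/7
  a_3 = 4/35

Starting state is 2, so the absorption probability is a_2 = 2/7.

Answer: 2/7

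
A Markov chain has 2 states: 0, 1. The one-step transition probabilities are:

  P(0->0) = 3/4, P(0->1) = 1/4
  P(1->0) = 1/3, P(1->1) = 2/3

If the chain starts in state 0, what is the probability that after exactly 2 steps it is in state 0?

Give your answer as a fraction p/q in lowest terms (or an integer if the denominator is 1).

Answer: 31/48

Derivation:
Computing P^2 by repeated multiplication:
P^1 =
  0: [3/4, 1/4]
  1: [1/3, 2/3]
P^2 =
  0: [31/48, 17/48]
  1: [17/36, 19/36]

(P^2)[0 -> 0] = 31/48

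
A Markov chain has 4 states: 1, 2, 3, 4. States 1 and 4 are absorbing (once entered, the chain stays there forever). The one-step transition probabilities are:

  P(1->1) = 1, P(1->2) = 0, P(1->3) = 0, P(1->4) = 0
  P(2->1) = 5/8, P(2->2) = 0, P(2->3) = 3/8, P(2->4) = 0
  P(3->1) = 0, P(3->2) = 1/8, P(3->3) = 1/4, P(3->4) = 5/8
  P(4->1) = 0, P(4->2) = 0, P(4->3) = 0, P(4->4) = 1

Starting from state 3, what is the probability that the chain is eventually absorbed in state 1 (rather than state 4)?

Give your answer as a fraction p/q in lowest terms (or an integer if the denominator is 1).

Let a_i = P(absorbed in 1 | start in state i).
Boundary conditions: a_1 = 1, a_4 = 0.
For each transient state i, a_i = sum_j P(i->j) * a_j:
  a_2 = 5/8*a_1 + 0*a_2 + 3/8*a_3 + 0*a_4
  a_3 = 0*a_1 + 1/8*a_2 + 1/4*a_3 + 5/8*a_4

Substituting a_1 = 1 and a_4 = 0, rearrange to (I - Q) a = r where r[i] = P(i -> 1):
  [1, -3/8] . (a_2, a_3) = 5/8
  [-1/8, 3/4] . (a_2, a_3) = 0

Solving yields:
  a_2 = 2/3
  a_3 = 1/9

Starting state is 3, so the absorption probability is a_3 = 1/9.

Answer: 1/9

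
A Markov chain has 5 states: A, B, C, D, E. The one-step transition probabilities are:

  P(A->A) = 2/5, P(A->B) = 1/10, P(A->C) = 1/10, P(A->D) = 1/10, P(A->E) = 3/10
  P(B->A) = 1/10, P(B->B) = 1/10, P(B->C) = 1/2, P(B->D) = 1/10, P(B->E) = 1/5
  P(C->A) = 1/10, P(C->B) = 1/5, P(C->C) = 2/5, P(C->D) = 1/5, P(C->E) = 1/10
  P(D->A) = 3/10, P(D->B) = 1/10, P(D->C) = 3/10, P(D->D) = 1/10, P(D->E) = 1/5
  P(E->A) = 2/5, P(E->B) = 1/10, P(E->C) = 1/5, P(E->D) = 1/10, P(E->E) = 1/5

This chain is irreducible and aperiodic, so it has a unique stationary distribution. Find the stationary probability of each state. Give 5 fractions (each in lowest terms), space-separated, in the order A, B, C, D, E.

The stationary distribution satisfies pi = pi * P, i.e.:
  pi_A = 2/5*pi_A + 1/10*pi_B + 1/10*pi_C + 3/10*pi_D + 2/5*pi_E
  pi_B = 1/10*pi_A + 1/10*pi_B + 1/5*pi_C + 1/10*pi_D + 1/10*pi_E
  pi_C = 1/10*pi_A + 1/2*pi_B + 2/5*pi_C + 3/10*pi_D + 1/5*pi_E
  pi_D = 1/10*pi_A + 1/10*pi_B + 1/5*pi_C + 1/10*pi_D + 1/10*pi_E
  pi_E = 3/10*pi_A + 1/5*pi_B + 1/10*pi_C + 1/5*pi_D + 1/5*pi_E
with normalization: pi_A + pi_B + pi_C + pi_D + pi_E = 1.

Using the first 4 balance equations plus normalization, the linear system A*pi = b is:
  [-3/5, 1/10, 1/10, 3/10, 2/5] . pi = 0
  [1/10, -9/10, 1/5, 1/10, 1/10] . pi = 0
  [1/10, 1/2, -3/5, 3/10, 1/5] . pi = 0
  [1/10, 1/10, 1/5, -9/10, 1/10] . pi = 0
  [1, 1, 1, 1, 1] . pi = 1

Solving yields:
  pi_A = 32/121
  pi_B = 31/242
  pi_C = 34/121
  pi_D = 31/242
  pi_E = 24/121

Verification (pi * P):
  32/121*2/5 + 31/242*1/10 + 34/121*1/10 + 31/242*3/10 + 24/121*2/5 = 32/121 = pi_A  (ok)
  32/121*1/10 + 31/242*1/10 + 34/121*1/5 + 31/242*1/10 + 24/121*1/10 = 31/242 = pi_B  (ok)
  32/121*1/10 + 31/242*1/2 + 34/121*2/5 + 31/242*3/10 + 24/121*1/5 = 34/121 = pi_C  (ok)
  32/121*1/10 + 31/242*1/10 + 34/121*1/5 + 31/242*1/10 + 24/121*1/10 = 31/242 = pi_D  (ok)
  32/121*3/10 + 31/242*1/5 + 34/121*1/10 + 31/242*1/5 + 24/121*1/5 = 24/121 = pi_E  (ok)

Answer: 32/121 31/242 34/121 31/242 24/121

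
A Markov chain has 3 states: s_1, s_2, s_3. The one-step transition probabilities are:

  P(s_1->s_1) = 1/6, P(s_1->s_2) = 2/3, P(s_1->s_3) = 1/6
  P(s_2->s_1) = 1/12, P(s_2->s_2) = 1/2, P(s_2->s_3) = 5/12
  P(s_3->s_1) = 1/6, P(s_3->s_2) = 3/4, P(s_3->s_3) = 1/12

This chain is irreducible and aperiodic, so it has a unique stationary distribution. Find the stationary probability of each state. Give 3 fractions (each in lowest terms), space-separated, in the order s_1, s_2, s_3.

Answer: 21/179 106/179 52/179

Derivation:
The stationary distribution satisfies pi = pi * P, i.e.:
  pi_s_1 = 1/6*pi_s_1 + 1/12*pi_s_2 + 1/6*pi_s_3
  pi_s_2 = 2/3*pi_s_1 + 1/2*pi_s_2 + 3/4*pi_s_3
  pi_s_3 = 1/6*pi_s_1 + 5/12*pi_s_2 + 1/12*pi_s_3
with normalization: pi_s_1 + pi_s_2 + pi_s_3 = 1.

Using the first 2 balance equations plus normalization, the linear system A*pi = b is:
  [-5/6, 1/12, 1/6] . pi = 0
  [2/3, -1/2, 3/4] . pi = 0
  [1, 1, 1] . pi = 1

Solving yields:
  pi_s_1 = 21/179
  pi_s_2 = 106/179
  pi_s_3 = 52/179

Verification (pi * P):
  21/179*1/6 + 106/179*1/12 + 52/179*1/6 = 21/179 = pi_s_1  (ok)
  21/179*2/3 + 106/179*1/2 + 52/179*3/4 = 106/179 = pi_s_2  (ok)
  21/179*1/6 + 106/179*5/12 + 52/179*1/12 = 52/179 = pi_s_3  (ok)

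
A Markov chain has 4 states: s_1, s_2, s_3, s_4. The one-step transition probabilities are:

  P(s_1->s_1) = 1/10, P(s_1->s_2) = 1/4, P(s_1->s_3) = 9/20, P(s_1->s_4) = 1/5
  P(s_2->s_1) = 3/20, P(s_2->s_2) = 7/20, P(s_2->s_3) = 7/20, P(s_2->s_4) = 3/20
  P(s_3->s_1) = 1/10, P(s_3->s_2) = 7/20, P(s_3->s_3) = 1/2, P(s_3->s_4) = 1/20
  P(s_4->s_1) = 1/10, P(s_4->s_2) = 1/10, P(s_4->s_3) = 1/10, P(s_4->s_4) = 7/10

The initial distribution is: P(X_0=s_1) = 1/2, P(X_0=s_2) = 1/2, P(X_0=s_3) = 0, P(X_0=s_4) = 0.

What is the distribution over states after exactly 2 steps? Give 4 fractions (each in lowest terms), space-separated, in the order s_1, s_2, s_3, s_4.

Propagating the distribution step by step (d_{t+1} = d_t * P):
d_0 = (s_1=1/2, s_2=1/2, s_3=0, s_4=0)
  d_1[s_1] = 1/2*1/10 + 1/2*3/20 + 0*1/10 + 0*1/10 = 1/8
  d_1[s_2] = 1/2*1/4 + 1/2*7/20 + 0*7/20 + 0*1/10 = 3/10
  d_1[s_3] = 1/2*9/20 + 1/2*7/20 + 0*1/2 + 0*1/10 = 2/5
  d_1[s_4] = 1/2*1/5 + 1/2*3/20 + 0*1/20 + 0*7/10 = 7/40
d_1 = (s_1=1/8, s_2=3/10, s_3=2/5, s_4=7/40)
  d_2[s_1] = 1/8*1/10 + 3/10*3/20 + 2/5*1/10 + 7/40*1/10 = 23/200
  d_2[s_2] = 1/8*1/4 + 3/10*7/20 + 2/5*7/20 + 7/40*1/10 = 47/160
  d_2[s_3] = 1/8*9/20 + 3/10*7/20 + 2/5*1/2 + 7/40*1/10 = 303/800
  d_2[s_4] = 1/8*1/5 + 3/10*3/20 + 2/5*1/20 + 7/40*7/10 = 17/80
d_2 = (s_1=23/200, s_2=47/160, s_3=303/800, s_4=17/80)

Answer: 23/200 47/160 303/800 17/80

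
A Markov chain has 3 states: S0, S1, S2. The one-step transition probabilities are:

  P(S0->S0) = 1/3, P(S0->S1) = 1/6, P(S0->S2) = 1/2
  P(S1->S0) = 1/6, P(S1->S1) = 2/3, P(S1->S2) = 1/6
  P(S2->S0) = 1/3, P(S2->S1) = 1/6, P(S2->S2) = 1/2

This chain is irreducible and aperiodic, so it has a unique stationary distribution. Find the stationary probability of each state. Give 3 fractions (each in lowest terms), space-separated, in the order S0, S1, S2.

Answer: 5/18 1/3 7/18

Derivation:
The stationary distribution satisfies pi = pi * P, i.e.:
  pi_S0 = 1/3*pi_S0 + 1/6*pi_S1 + 1/3*pi_S2
  pi_S1 = 1/6*pi_S0 + 2/3*pi_S1 + 1/6*pi_S2
  pi_S2 = 1/2*pi_S0 + 1/6*pi_S1 + 1/2*pi_S2
with normalization: pi_S0 + pi_S1 + pi_S2 = 1.

Using the first 2 balance equations plus normalization, the linear system A*pi = b is:
  [-2/3, 1/6, 1/3] . pi = 0
  [1/6, -1/3, 1/6] . pi = 0
  [1, 1, 1] . pi = 1

Solving yields:
  pi_S0 = 5/18
  pi_S1 = 1/3
  pi_S2 = 7/18

Verification (pi * P):
  5/18*1/3 + 1/3*1/6 + 7/18*1/3 = 5/18 = pi_S0  (ok)
  5/18*1/6 + 1/3*2/3 + 7/18*1/6 = 1/3 = pi_S1  (ok)
  5/18*1/2 + 1/3*1/6 + 7/18*1/2 = 7/18 = pi_S2  (ok)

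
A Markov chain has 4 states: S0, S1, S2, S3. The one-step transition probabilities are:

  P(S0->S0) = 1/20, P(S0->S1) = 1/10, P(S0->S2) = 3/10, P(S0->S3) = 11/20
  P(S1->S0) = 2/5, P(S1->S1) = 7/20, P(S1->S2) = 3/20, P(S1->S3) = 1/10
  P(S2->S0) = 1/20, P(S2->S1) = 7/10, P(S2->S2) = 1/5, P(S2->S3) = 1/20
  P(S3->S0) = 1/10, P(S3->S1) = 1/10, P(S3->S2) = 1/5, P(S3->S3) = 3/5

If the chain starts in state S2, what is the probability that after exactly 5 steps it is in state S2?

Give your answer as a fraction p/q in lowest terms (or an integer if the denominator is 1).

Answer: 3231/16000

Derivation:
Computing P^5 by repeated multiplication:
P^1 =
  S0: [1/20, 1/10, 3/10, 11/20]
  S1: [2/5, 7/20, 3/20, 1/10]
  S2: [1/20, 7/10, 1/5, 1/20]
  S3: [1/10, 1/10, 1/5, 3/5]
P^2 =
  S0: [9/80, 61/200, 1/5, 153/400]
  S1: [71/400, 111/400, 89/400, 129/400]
  S2: [119/400, 79/200, 17/100, 11/80]
  S3: [23/200, 49/200, 41/200, 87/200]
P^3 =
  S0: [1407/8000, 237/800, 49/250, 531/1600]
  S1: [653/4000, 2423/8000, 1631/8000, 33/100]
  S2: [1561/8000, 1203/4000, 21/100, 2353/8000]
  S3: [63/400, 1137/4000, 797/4000, 359/1000]
P^4 =
  S0: [5449/32000, 23333/80000, 8111/40000, 10729/32000]
  S1: [27601/160000, 47687/160000, 32189/160000, 52523/160000]
  S2: [5439/32000, 4819/16000, 8179/40000, 51899/160000]
  S3: [2679/16000, 23249/80000, 16123/80000, 27233/80000]
P^5 =
  S0: [540307/3200000, 471329/1600000, 40489/200000, 1069211/3200000]
  S1: [136583/800000, 944703/3200000, 129503/640000, 21229/64000]
  S2: [549229/3200000, 476771/1600000, 3231/16000, 1051029/3200000]
  S3: [33747/200000, 469721/1600000, 323541/1600000, 268381/800000]

(P^5)[S2 -> S2] = 3231/16000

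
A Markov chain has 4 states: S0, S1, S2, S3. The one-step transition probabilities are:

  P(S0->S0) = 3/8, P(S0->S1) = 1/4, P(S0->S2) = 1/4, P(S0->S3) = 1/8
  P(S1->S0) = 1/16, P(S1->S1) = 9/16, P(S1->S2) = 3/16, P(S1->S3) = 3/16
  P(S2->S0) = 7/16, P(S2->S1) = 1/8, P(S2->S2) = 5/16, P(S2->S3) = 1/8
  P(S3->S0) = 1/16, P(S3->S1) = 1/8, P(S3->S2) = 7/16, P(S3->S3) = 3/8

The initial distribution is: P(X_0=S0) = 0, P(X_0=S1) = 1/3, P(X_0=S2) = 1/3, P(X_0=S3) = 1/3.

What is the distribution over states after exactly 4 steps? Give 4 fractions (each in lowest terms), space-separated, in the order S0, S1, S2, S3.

Answer: 16277/65536 54025/196608 18809/65536 37325/196608

Derivation:
Propagating the distribution step by step (d_{t+1} = d_t * P):
d_0 = (S0=0, S1=1/3, S2=1/3, S3=1/3)
  d_1[S0] = 0*3/8 + 1/3*1/16 + 1/3*7/16 + 1/3*1/16 = 3/16
  d_1[S1] = 0*1/4 + 1/3*9/16 + 1/3*1/8 + 1/3*1/8 = 13/48
  d_1[S2] = 0*1/4 + 1/3*3/16 + 1/3*5/16 + 1/3*7/16 = 5/16
  d_1[S3] = 0*1/8 + 1/3*3/16 + 1/3*1/8 + 1/3*3/8 = 11/48
d_1 = (S0=3/16, S1=13/48, S2=5/16, S3=11/48)
  d_2[S0] = 3/16*3/8 + 13/48*1/16 + 5/16*7/16 + 11/48*1/16 = 61/256
  d_2[S1] = 3/16*1/4 + 13/48*9/16 + 5/16*1/8 + 11/48*1/8 = 205/768
  d_2[S2] = 3/16*1/4 + 13/48*3/16 + 5/16*5/16 + 11/48*7/16 = 227/768
  d_2[S3] = 3/16*1/8 + 13/48*3/16 + 5/16*1/8 + 11/48*3/8 = 51/256
d_2 = (S0=61/256, S1=205/768, S2=227/768, S3=51/256)
  d_3[S0] = 61/256*3/8 + 205/768*1/16 + 227/768*7/16 + 51/256*1/16 = 1015/4096
  d_3[S1] = 61/256*1/4 + 205/768*9/16 + 227/768*1/8 + 51/256*1/8 = 3337/12288
  d_3[S2] = 61/256*1/4 + 205/768*3/16 + 227/768*5/16 + 51/256*7/16 = 3553/12288
  d_3[S3] = 61/256*1/8 + 205/768*3/16 + 227/768*1/8 + 51/256*3/8 = 2353/12288
d_3 = (S0=1015/4096, S1=3337/12288, S2=3553/12288, S3=2353/12288)
  d_4[S0] = 1015/4096*3/8 + 3337/12288*1/16 + 3553/12288*7/16 + 2353/12288*1/16 = 16277/65536
  d_4[S1] = 1015/4096*1/4 + 3337/12288*9/16 + 3553/12288*1/8 + 2353/12288*1/8 = 54025/196608
  d_4[S2] = 1015/4096*1/4 + 3337/12288*3/16 + 3553/12288*5/16 + 2353/12288*7/16 = 18809/65536
  d_4[S3] = 1015/4096*1/8 + 3337/12288*3/16 + 3553/12288*1/8 + 2353/12288*3/8 = 37325/196608
d_4 = (S0=16277/65536, S1=54025/196608, S2=18809/65536, S3=37325/196608)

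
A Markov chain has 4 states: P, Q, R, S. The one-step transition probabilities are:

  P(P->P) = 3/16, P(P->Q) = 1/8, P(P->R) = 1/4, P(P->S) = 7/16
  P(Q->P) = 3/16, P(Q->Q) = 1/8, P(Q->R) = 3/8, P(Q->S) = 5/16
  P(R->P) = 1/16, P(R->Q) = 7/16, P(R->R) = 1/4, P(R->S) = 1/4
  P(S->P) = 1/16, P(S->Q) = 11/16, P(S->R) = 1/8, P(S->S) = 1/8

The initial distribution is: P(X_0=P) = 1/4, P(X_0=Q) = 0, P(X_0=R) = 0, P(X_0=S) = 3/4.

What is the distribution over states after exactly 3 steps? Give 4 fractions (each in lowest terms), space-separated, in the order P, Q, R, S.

Answer: 953/8192 6095/16384 515/2048 4263/16384

Derivation:
Propagating the distribution step by step (d_{t+1} = d_t * P):
d_0 = (P=1/4, Q=0, R=0, S=3/4)
  d_1[P] = 1/4*3/16 + 0*3/16 + 0*1/16 + 3/4*1/16 = 3/32
  d_1[Q] = 1/4*1/8 + 0*1/8 + 0*7/16 + 3/4*11/16 = 35/64
  d_1[R] = 1/4*1/4 + 0*3/8 + 0*1/4 + 3/4*1/8 = 5/32
  d_1[S] = 1/4*7/16 + 0*5/16 + 0*1/4 + 3/4*1/8 = 13/64
d_1 = (P=3/32, Q=35/64, R=5/32, S=13/64)
  d_2[P] = 3/32*3/16 + 35/64*3/16 + 5/32*1/16 + 13/64*1/16 = 73/512
  d_2[Q] = 3/32*1/8 + 35/64*1/8 + 5/32*7/16 + 13/64*11/16 = 295/1024
  d_2[R] = 3/32*1/4 + 35/64*3/8 + 5/32*1/4 + 13/64*1/8 = 75/256
  d_2[S] = 3/32*7/16 + 35/64*5/16 + 5/32*1/4 + 13/64*1/8 = 283/1024
d_2 = (P=73/512, Q=295/1024, R=75/256, S=283/1024)
  d_3[P] = 73/512*3/16 + 295/1024*3/16 + 75/256*1/16 + 283/1024*1/16 = 953/8192
  d_3[Q] = 73/512*1/8 + 295/1024*1/8 + 75/256*7/16 + 283/1024*11/16 = 6095/16384
  d_3[R] = 73/512*1/4 + 295/1024*3/8 + 75/256*1/4 + 283/1024*1/8 = 515/2048
  d_3[S] = 73/512*7/16 + 295/1024*5/16 + 75/256*1/4 + 283/1024*1/8 = 4263/16384
d_3 = (P=953/8192, Q=6095/16384, R=515/2048, S=4263/16384)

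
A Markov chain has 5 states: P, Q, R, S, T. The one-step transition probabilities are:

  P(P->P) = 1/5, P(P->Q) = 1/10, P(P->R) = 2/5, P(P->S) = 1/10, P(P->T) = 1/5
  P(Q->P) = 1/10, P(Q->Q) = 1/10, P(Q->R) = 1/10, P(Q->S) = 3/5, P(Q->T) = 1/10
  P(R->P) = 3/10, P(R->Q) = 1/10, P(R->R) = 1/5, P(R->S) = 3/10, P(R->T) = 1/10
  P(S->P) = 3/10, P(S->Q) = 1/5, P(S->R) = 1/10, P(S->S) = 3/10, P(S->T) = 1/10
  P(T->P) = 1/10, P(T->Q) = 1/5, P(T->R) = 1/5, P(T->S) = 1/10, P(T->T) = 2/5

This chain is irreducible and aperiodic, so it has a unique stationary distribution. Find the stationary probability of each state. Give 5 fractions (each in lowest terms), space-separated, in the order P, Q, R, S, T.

Answer: 235/1093 1101/7651 1546/7651 2031/7651 1328/7651

Derivation:
The stationary distribution satisfies pi = pi * P, i.e.:
  pi_P = 1/5*pi_P + 1/10*pi_Q + 3/10*pi_R + 3/10*pi_S + 1/10*pi_T
  pi_Q = 1/10*pi_P + 1/10*pi_Q + 1/10*pi_R + 1/5*pi_S + 1/5*pi_T
  pi_R = 2/5*pi_P + 1/10*pi_Q + 1/5*pi_R + 1/10*pi_S + 1/5*pi_T
  pi_S = 1/10*pi_P + 3/5*pi_Q + 3/10*pi_R + 3/10*pi_S + 1/10*pi_T
  pi_T = 1/5*pi_P + 1/10*pi_Q + 1/10*pi_R + 1/10*pi_S + 2/5*pi_T
with normalization: pi_P + pi_Q + pi_R + pi_S + pi_T = 1.

Using the first 4 balance equations plus normalization, the linear system A*pi = b is:
  [-4/5, 1/10, 3/10, 3/10, 1/10] . pi = 0
  [1/10, -9/10, 1/10, 1/5, 1/5] . pi = 0
  [2/5, 1/10, -4/5, 1/10, 1/5] . pi = 0
  [1/10, 3/5, 3/10, -7/10, 1/10] . pi = 0
  [1, 1, 1, 1, 1] . pi = 1

Solving yields:
  pi_P = 235/1093
  pi_Q = 1101/7651
  pi_R = 1546/7651
  pi_S = 2031/7651
  pi_T = 1328/7651

Verification (pi * P):
  235/1093*1/5 + 1101/7651*1/10 + 1546/7651*3/10 + 2031/7651*3/10 + 1328/7651*1/10 = 235/1093 = pi_P  (ok)
  235/1093*1/10 + 1101/7651*1/10 + 1546/7651*1/10 + 2031/7651*1/5 + 1328/7651*1/5 = 1101/7651 = pi_Q  (ok)
  235/1093*2/5 + 1101/7651*1/10 + 1546/7651*1/5 + 2031/7651*1/10 + 1328/7651*1/5 = 1546/7651 = pi_R  (ok)
  235/1093*1/10 + 1101/7651*3/5 + 1546/7651*3/10 + 2031/7651*3/10 + 1328/7651*1/10 = 2031/7651 = pi_S  (ok)
  235/1093*1/5 + 1101/7651*1/10 + 1546/7651*1/10 + 2031/7651*1/10 + 1328/7651*2/5 = 1328/7651 = pi_T  (ok)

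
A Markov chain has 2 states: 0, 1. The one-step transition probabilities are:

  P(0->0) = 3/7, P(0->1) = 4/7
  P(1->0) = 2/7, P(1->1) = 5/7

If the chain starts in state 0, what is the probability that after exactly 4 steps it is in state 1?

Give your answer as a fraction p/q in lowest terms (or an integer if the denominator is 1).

Computing P^4 by repeated multiplication:
P^1 =
  0: [3/7, 4/7]
  1: [2/7, 5/7]
P^2 =
  0: [17/49, 32/49]
  1: [16/49, 33/49]
P^3 =
  0: [115/343, 228/343]
  1: [114/343, 229/343]
P^4 =
  0: [801/2401, 1600/2401]
  1: [800/2401, 1601/2401]

(P^4)[0 -> 1] = 1600/2401

Answer: 1600/2401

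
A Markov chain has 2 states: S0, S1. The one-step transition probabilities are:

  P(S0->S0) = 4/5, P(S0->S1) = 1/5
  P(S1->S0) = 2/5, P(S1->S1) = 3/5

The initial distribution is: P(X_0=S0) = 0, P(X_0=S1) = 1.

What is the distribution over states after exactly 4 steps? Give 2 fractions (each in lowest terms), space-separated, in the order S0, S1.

Answer: 406/625 219/625

Derivation:
Propagating the distribution step by step (d_{t+1} = d_t * P):
d_0 = (S0=0, S1=1)
  d_1[S0] = 0*4/5 + 1*2/5 = 2/5
  d_1[S1] = 0*1/5 + 1*3/5 = 3/5
d_1 = (S0=2/5, S1=3/5)
  d_2[S0] = 2/5*4/5 + 3/5*2/5 = 14/25
  d_2[S1] = 2/5*1/5 + 3/5*3/5 = 11/25
d_2 = (S0=14/25, S1=11/25)
  d_3[S0] = 14/25*4/5 + 11/25*2/5 = 78/125
  d_3[S1] = 14/25*1/5 + 11/25*3/5 = 47/125
d_3 = (S0=78/125, S1=47/125)
  d_4[S0] = 78/125*4/5 + 47/125*2/5 = 406/625
  d_4[S1] = 78/125*1/5 + 47/125*3/5 = 219/625
d_4 = (S0=406/625, S1=219/625)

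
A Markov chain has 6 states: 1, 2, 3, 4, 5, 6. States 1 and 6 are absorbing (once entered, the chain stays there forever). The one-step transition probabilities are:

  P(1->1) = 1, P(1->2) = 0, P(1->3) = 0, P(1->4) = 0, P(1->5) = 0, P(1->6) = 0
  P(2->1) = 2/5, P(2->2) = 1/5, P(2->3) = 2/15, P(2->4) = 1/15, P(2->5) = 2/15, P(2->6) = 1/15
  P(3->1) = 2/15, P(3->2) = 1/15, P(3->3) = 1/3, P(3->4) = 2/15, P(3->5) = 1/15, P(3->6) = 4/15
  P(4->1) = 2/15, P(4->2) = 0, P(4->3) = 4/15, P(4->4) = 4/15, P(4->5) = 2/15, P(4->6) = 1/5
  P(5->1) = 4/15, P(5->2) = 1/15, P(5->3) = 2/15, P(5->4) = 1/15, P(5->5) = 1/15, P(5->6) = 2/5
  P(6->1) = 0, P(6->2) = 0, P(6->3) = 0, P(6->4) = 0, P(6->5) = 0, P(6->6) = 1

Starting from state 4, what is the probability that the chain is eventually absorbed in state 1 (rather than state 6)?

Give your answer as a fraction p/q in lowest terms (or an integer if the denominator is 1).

Answer: 3154/7907

Derivation:
Let a_i = P(absorbed in 1 | start in state i).
Boundary conditions: a_1 = 1, a_6 = 0.
For each transient state i, a_i = sum_j P(i->j) * a_j:
  a_2 = 2/5*a_1 + 1/5*a_2 + 2/15*a_3 + 1/15*a_4 + 2/15*a_5 + 1/15*a_6
  a_3 = 2/15*a_1 + 1/15*a_2 + 1/3*a_3 + 2/15*a_4 + 1/15*a_5 + 4/15*a_6
  a_4 = 2/15*a_1 + 0*a_2 + 4/15*a_3 + 4/15*a_4 + 2/15*a_5 + 1/5*a_6
  a_5 = 4/15*a_1 + 1/15*a_2 + 2/15*a_3 + 1/15*a_4 + 1/15*a_5 + 2/5*a_6

Substituting a_1 = 1 and a_6 = 0, rearrange to (I - Q) a = r where r[i] = P(i -> 1):
  [4/5, -2/15, -1/15, -2/15] . (a_2, a_3, a_4, a_5) = 2/5
  [-1/15, 2/3, -2/15, -1/15] . (a_2, a_3, a_4, a_5) = 2/15
  [0, -4/15, 11/15, -2/15] . (a_2, a_3, a_4, a_5) = 2/15
  [-1/15, -2/15, -1/15, 14/15] . (a_2, a_3, a_4, a_5) = 4/15

Solving yields:
  a_2 = 5278/7907
  a_3 = 3070/7907
  a_4 = 3154/7907
  a_5 = 3300/7907

Starting state is 4, so the absorption probability is a_4 = 3154/7907.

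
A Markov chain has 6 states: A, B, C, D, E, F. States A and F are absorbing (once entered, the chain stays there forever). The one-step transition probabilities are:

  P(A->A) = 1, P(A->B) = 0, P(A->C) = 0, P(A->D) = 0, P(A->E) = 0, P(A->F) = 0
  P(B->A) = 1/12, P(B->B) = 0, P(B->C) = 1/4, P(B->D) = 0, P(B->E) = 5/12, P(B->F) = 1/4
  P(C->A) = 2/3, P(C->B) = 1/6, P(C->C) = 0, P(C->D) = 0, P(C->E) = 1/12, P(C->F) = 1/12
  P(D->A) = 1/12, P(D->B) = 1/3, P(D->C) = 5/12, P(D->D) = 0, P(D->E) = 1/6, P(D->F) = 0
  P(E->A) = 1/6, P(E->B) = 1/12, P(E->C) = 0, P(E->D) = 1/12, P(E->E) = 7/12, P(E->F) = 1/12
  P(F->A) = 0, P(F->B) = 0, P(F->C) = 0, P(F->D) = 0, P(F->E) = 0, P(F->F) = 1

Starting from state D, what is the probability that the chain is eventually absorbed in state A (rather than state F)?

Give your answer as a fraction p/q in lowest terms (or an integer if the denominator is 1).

Answer: 225/313

Derivation:
Let a_i = P(absorbed in A | start in state i).
Boundary conditions: a_A = 1, a_F = 0.
For each transient state i, a_i = sum_j P(i->j) * a_j:
  a_B = 1/12*a_A + 0*a_B + 1/4*a_C + 0*a_D + 5/12*a_E + 1/4*a_F
  a_C = 2/3*a_A + 1/6*a_B + 0*a_C + 0*a_D + 1/12*a_E + 1/12*a_F
  a_D = 1/12*a_A + 1/3*a_B + 5/12*a_C + 0*a_D + 1/6*a_E + 0*a_F
  a_E = 1/6*a_A + 1/12*a_B + 0*a_C + 1/12*a_D + 7/12*a_E + 1/12*a_F

Substituting a_A = 1 and a_F = 0, rearrange to (I - Q) a = r where r[i] = P(i -> A):
  [1, -1/4, 0, -5/12] . (a_B, a_C, a_D, a_E) = 1/12
  [-1/6, 1, 0, -1/12] . (a_B, a_C, a_D, a_E) = 2/3
  [-1/3, -5/12, 1, -1/6] . (a_B, a_C, a_D, a_E) = 1/12
  [-1/12, 0, -1/12, 5/12] . (a_B, a_C, a_D, a_E) = 1/6

Solving yields:
  a_B = 1929/3443
  a_C = 255/313
  a_D = 225/313
  a_E = 2258/3443

Starting state is D, so the absorption probability is a_D = 225/313.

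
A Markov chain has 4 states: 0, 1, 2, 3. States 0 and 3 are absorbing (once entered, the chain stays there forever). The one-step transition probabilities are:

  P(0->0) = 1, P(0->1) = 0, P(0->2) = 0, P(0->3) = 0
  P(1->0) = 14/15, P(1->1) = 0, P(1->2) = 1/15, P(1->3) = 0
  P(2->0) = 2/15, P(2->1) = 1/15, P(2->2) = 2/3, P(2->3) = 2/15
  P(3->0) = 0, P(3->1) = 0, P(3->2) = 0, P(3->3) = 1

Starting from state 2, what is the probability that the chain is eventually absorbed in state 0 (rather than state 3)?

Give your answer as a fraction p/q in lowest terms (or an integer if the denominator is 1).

Answer: 22/37

Derivation:
Let a_i = P(absorbed in 0 | start in state i).
Boundary conditions: a_0 = 1, a_3 = 0.
For each transient state i, a_i = sum_j P(i->j) * a_j:
  a_1 = 14/15*a_0 + 0*a_1 + 1/15*a_2 + 0*a_3
  a_2 = 2/15*a_0 + 1/15*a_1 + 2/3*a_2 + 2/15*a_3

Substituting a_0 = 1 and a_3 = 0, rearrange to (I - Q) a = r where r[i] = P(i -> 0):
  [1, -1/15] . (a_1, a_2) = 14/15
  [-1/15, 1/3] . (a_1, a_2) = 2/15

Solving yields:
  a_1 = 36/37
  a_2 = 22/37

Starting state is 2, so the absorption probability is a_2 = 22/37.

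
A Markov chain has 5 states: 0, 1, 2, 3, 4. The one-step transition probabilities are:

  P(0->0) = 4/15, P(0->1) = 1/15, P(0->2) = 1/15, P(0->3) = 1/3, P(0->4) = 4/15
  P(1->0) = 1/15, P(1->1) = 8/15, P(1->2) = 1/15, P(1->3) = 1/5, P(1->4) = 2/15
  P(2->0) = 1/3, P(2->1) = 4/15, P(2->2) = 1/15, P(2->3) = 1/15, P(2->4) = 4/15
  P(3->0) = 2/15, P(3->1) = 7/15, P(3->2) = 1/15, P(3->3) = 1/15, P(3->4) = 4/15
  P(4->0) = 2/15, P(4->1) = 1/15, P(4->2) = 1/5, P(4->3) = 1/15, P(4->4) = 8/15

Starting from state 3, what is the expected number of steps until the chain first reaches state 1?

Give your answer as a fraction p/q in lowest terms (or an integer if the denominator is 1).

Answer: 3575/808

Derivation:
Let h_i = expected steps to first reach 1 from state i.
Boundary: h_1 = 0.
First-step equations for the other states:
  h_0 = 1 + 4/15*h_0 + 1/15*h_1 + 1/15*h_2 + 1/3*h_3 + 4/15*h_4
  h_2 = 1 + 1/3*h_0 + 4/15*h_1 + 1/15*h_2 + 1/15*h_3 + 4/15*h_4
  h_3 = 1 + 2/15*h_0 + 7/15*h_1 + 1/15*h_2 + 1/15*h_3 + 4/15*h_4
  h_4 = 1 + 2/15*h_0 + 1/15*h_1 + 1/5*h_2 + 1/15*h_3 + 8/15*h_4

Substituting h_1 = 0 and rearranging gives the linear system (I - Q) h = 1:
  [11/15, -1/15, -1/3, -4/15] . (h_0, h_2, h_3, h_4) = 1
  [-1/3, 14/15, -1/15, -4/15] . (h_0, h_2, h_3, h_4) = 1
  [-2/15, -1/15, 14/15, -4/15] . (h_0, h_2, h_3, h_4) = 1
  [-2/15, -1/5, -1/15, 7/15] . (h_0, h_2, h_3, h_4) = 1

Solving yields:
  h_0 = 5225/808
  h_2 = 1155/202
  h_3 = 3575/808
  h_4 = 5715/808

Starting state is 3, so the expected hitting time is h_3 = 3575/808.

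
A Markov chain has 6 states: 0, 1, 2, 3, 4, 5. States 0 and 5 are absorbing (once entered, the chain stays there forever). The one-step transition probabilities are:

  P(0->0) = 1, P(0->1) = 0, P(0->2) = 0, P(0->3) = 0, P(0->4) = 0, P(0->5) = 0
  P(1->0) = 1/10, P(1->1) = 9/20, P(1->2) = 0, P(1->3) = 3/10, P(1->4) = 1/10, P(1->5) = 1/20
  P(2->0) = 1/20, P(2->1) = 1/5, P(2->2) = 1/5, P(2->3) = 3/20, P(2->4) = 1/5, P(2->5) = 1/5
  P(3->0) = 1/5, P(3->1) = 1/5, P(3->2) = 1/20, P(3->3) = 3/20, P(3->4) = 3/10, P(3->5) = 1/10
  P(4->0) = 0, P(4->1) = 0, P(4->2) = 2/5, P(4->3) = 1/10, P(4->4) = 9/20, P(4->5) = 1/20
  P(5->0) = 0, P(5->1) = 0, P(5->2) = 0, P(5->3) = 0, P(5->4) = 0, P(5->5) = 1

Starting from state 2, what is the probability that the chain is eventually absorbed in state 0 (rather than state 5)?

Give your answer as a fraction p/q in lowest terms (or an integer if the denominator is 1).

Answer: 6297/16357

Derivation:
Let a_i = P(absorbed in 0 | start in state i).
Boundary conditions: a_0 = 1, a_5 = 0.
For each transient state i, a_i = sum_j P(i->j) * a_j:
  a_1 = 1/10*a_0 + 9/20*a_1 + 0*a_2 + 3/10*a_3 + 1/10*a_4 + 1/20*a_5
  a_2 = 1/20*a_0 + 1/5*a_1 + 1/5*a_2 + 3/20*a_3 + 1/5*a_4 + 1/5*a_5
  a_3 = 1/5*a_0 + 1/5*a_1 + 1/20*a_2 + 3/20*a_3 + 3/10*a_4 + 1/10*a_5
  a_4 = 0*a_0 + 0*a_1 + 2/5*a_2 + 1/10*a_3 + 9/20*a_4 + 1/20*a_5

Substituting a_0 = 1 and a_5 = 0, rearrange to (I - Q) a = r where r[i] = P(i -> 0):
  [11/20, 0, -3/10, -1/10] . (a_1, a_2, a_3, a_4) = 1/10
  [-1/5, 4/5, -3/20, -1/5] . (a_1, a_2, a_3, a_4) = 1/20
  [-1/5, -1/20, 17/20, -3/10] . (a_1, a_2, a_3, a_4) = 1/5
  [0, -2/5, -1/10, 11/20] . (a_1, a_2, a_3, a_4) = 0

Solving yields:
  a_1 = 8676/16357
  a_2 = 6297/16357
  a_3 = 8417/16357
  a_4 = 6110/16357

Starting state is 2, so the absorption probability is a_2 = 6297/16357.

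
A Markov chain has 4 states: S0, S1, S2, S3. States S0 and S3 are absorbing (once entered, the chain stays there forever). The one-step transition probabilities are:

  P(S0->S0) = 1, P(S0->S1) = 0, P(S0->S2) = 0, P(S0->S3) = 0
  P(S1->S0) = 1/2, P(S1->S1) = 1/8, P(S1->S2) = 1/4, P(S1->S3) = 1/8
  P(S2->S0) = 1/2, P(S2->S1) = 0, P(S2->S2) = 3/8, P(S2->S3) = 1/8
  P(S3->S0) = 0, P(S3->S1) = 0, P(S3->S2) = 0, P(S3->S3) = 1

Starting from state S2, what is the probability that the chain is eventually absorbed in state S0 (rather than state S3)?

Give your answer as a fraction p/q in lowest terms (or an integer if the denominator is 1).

Let a_i = P(absorbed in S0 | start in state i).
Boundary conditions: a_S0 = 1, a_S3 = 0.
For each transient state i, a_i = sum_j P(i->j) * a_j:
  a_S1 = 1/2*a_S0 + 1/8*a_S1 + 1/4*a_S2 + 1/8*a_S3
  a_S2 = 1/2*a_S0 + 0*a_S1 + 3/8*a_S2 + 1/8*a_S3

Substituting a_S0 = 1 and a_S3 = 0, rearrange to (I - Q) a = r where r[i] = P(i -> S0):
  [7/8, -1/4] . (a_S1, a_S2) = 1/2
  [0, 5/8] . (a_S1, a_S2) = 1/2

Solving yields:
  a_S1 = 4/5
  a_S2 = 4/5

Starting state is S2, so the absorption probability is a_S2 = 4/5.

Answer: 4/5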